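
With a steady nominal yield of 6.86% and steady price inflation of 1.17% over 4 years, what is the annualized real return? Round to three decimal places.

5.624%

With constant rates the annual real return is the same each year: (1+6.86%)/(1+1.17%) − 1 = 0.05624.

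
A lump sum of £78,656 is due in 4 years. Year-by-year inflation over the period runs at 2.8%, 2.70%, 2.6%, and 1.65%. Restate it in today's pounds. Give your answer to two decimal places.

£71,435.41

Price-level factor over 4 years: 1.028 × 1.0270 × 1.026 × 1.0165 ≈ 1.1010785493.
Purchasing power today: £78,656 divided by that factor.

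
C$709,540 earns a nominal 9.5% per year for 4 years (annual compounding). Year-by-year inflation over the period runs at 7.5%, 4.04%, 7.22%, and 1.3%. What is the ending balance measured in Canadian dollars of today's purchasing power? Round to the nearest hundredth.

C$839,729.29

Nominal value at maturity: C$709,540 × (1 + 9.5%)^4 ≈ C$1,020,077.95.
Price-level factor over 4 years: 1.075 × 1.0404 × 1.0722 × 1.013 ≈ 1.2147699944.
Dividing the nominal maturity value by the price-level factor gives the value in today's money.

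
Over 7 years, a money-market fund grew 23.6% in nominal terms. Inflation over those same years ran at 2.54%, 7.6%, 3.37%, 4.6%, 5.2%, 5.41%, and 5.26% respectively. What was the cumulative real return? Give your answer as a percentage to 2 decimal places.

Cumulative inflation factor: 1.0254 × 1.076 × 1.0337 × 1.046 × 1.052 × 1.0541 × 1.0526 ≈ 1.39249.
Nominal growth factor: 1.23600. Real growth factor = 1.23600 / 1.39249 ≈ 0.88762.
Total real return ≈ -11.2383%.

-11.24%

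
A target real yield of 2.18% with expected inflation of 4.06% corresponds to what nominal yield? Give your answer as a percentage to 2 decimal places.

6.33%

By the Fisher equation, 1 + r_nom = (1 + 2.18%)(1 + 4.06%) = 1.0218 × 1.0406 = 1.06328508.
So r_nom = 6.328508%.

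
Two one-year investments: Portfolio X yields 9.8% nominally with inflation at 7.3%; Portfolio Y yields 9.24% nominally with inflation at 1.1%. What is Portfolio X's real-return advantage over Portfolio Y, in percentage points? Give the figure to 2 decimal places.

Portfolio X real return: 1.098/1.073 − 1 = 2.330%.
Portfolio Y real return: 1.0924/1.011 − 1 = 8.051%.
Difference: 2.330 − 8.051 = -5.721 pp.

-5.72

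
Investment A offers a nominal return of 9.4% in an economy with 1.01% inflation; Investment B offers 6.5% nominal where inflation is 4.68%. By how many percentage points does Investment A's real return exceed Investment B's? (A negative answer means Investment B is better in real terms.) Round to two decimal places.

6.57

Investment A real return: 1.094/1.0101 − 1 = 8.306%.
Investment B real return: 1.065/1.0468 − 1 = 1.739%.
Difference: 8.306 − 1.739 = 6.567 pp.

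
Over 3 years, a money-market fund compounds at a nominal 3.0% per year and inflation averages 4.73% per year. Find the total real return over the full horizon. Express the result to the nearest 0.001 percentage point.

The annual real rate is (1+3.0%)/(1+4.73%) − 1 = -1.6519%.
Compounded over 3 years: (1 + -0.016519)^3 − 1 ≈ -0.04874.

-4.874%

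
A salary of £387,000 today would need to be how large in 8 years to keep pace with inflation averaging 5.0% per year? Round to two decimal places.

£571,775.26

Cumulative price-level factor: (1+5.0%)^8 ≈ 1.4774554438.
The nominal amount required is £387,000 scaled up by that factor.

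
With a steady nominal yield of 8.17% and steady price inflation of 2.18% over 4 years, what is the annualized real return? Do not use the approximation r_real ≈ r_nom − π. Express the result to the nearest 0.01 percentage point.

With constant rates the annual real return is the same each year: (1+8.17%)/(1+2.18%) − 1 = 0.05862.

5.86%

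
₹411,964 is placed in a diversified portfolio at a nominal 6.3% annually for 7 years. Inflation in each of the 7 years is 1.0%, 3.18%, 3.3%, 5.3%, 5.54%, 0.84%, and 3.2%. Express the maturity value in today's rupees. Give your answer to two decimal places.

₹507,477.63

Nominal value at maturity: ₹411,964 × (1 + 6.3%)^7 ≈ ₹631,818.18.
Price-level factor over 7 years: 1.010 × 1.0318 × 1.033 × 1.053 × 1.0554 × 1.0084 × 1.032 ≈ 1.2450168069.
Dividing the nominal maturity value by the price-level factor gives the value in today's money.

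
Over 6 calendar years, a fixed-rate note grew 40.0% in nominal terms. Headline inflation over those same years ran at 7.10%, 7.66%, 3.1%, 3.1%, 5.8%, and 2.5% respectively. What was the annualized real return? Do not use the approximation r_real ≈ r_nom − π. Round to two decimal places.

Cumulative inflation factor: 1.0710 × 1.0766 × 1.031 × 1.031 × 1.058 × 1.025 ≈ 1.32914.
Nominal growth factor: 1.40000. Real growth factor = 1.40000 / 1.32914 ≈ 1.05331.
Annualized: 1.05331^(1/6) − 1 ≈ 0.00869.

0.87%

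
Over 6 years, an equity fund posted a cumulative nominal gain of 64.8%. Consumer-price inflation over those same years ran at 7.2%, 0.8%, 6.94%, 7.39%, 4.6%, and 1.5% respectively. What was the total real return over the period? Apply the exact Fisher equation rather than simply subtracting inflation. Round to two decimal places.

Cumulative inflation factor: 1.072 × 1.008 × 1.0694 × 1.0739 × 1.046 × 1.015 ≈ 1.31752.
Nominal growth factor: 1.64800. Real growth factor = 1.64800 / 1.31752 ≈ 1.25084.
Total real return ≈ 25.0835%.

25.08%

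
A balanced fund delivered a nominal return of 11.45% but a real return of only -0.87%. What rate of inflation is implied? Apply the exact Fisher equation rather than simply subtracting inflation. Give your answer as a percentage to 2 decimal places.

12.43%

From (1+r_nom) = (1+r_real)(1+π), we get 1+π = (1 + 11.45%)/(1 − 0.87%) = 1.1145/0.9913 ≈ 1.12428.
So π ≈ 12.4281%.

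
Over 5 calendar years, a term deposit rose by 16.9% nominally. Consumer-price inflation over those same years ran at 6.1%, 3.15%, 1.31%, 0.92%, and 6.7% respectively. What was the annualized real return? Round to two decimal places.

Cumulative inflation factor: 1.061 × 1.0315 × 1.0131 × 1.0092 × 1.067 ≈ 1.19393.
Nominal growth factor: 1.16900. Real growth factor = 1.16900 / 1.19393 ≈ 0.97912.
Annualized: 0.97912^(1/5) − 1 ≈ -0.00421.

-0.42%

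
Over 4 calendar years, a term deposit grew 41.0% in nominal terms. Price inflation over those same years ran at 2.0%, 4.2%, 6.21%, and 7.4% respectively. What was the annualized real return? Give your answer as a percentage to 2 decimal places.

3.85%

Cumulative inflation factor: 1.020 × 1.042 × 1.0621 × 1.074 ≈ 1.21238.
Nominal growth factor: 1.41000. Real growth factor = 1.41000 / 1.21238 ≈ 1.16300.
Annualized: 1.16300^(1/4) − 1 ≈ 0.03847.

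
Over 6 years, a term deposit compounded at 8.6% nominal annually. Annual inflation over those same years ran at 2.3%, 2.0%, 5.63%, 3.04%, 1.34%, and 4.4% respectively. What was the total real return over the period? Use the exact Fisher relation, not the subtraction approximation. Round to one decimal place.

Cumulative inflation factor: 1.023 × 1.020 × 1.0563 × 1.0304 × 1.0134 × 1.044 ≈ 1.20157.
Nominal growth factor: 1.64051. Real growth factor = 1.64051 / 1.20157 ≈ 1.36530.
Total real return ≈ 36.5302%.

36.5%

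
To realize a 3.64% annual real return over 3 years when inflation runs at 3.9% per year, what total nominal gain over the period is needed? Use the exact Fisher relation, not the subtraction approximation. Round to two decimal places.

24.86%

Required annual nominal rate: (1+3.64%)(1+3.9%) − 1 = 7.68196%.
Cumulative over 3 years: (1 + 0.0768196)^3 − 1 ≈ 0.24862.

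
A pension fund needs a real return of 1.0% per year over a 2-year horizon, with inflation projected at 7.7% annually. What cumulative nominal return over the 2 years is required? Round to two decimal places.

18.32%

Required annual nominal rate: (1+1.0%)(1+7.7%) − 1 = 8.777%.
Cumulative over 2 years: (1 + 0.08777)^2 − 1 ≈ 0.18324.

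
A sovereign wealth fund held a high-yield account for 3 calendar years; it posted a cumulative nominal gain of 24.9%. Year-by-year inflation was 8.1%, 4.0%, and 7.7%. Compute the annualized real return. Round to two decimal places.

Cumulative inflation factor: 1.081 × 1.040 × 1.077 ≈ 1.21081.
Nominal growth factor: 1.24900. Real growth factor = 1.24900 / 1.21081 ≈ 1.03154.
Annualized: 1.03154^(1/3) − 1 ≈ 0.01041.

1.04%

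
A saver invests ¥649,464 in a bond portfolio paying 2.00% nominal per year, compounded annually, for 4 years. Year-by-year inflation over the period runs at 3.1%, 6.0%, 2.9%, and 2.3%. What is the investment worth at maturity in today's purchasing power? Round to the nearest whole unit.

¥611,083

Nominal value at maturity: ¥649,464 × (1 + 2.00%)^4 ≈ ¥703,001.
Price-level factor over 4 years: 1.031 × 1.060 × 1.029 × 1.023 ≈ 1.1504176576.
The maturity value deflated by that factor is the answer in today's purchasing power.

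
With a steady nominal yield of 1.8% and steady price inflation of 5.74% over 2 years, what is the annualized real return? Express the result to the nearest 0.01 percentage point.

-3.73%

With constant rates the annual real return is the same each year: (1+1.8%)/(1+5.74%) − 1 = -0.03726.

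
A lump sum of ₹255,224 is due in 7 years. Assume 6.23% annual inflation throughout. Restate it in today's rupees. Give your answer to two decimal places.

₹167,182.66

Price-level factor over 7 years: (1 + 6.23%)^7 ≈ 1.5266176190.
Purchasing power today: ₹255,224 divided by that factor.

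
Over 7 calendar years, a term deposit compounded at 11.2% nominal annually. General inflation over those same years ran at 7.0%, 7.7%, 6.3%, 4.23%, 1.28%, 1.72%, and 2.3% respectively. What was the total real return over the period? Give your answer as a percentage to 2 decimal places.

56.24%

Cumulative inflation factor: 1.070 × 1.077 × 1.063 × 1.0423 × 1.0128 × 1.0172 × 1.023 ≈ 1.34565.
Nominal growth factor: 2.10249. Real growth factor = 2.10249 / 1.34565 ≈ 1.56244.
Total real return ≈ 56.2436%.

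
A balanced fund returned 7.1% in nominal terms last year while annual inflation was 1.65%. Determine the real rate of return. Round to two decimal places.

Real return via the Fisher equation: (1 + 7.1%)/(1 + 1.65%) − 1 = 1.071/1.0165 − 1 ≈ 0.05362.

5.36%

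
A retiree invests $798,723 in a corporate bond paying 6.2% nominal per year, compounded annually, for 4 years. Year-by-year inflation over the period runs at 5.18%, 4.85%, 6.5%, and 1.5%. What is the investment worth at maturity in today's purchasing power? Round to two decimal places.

$852,269.62

Nominal value at maturity: $798,723 × (1 + 6.2%)^4 ≈ $1,016,001.29.
Price-level factor over 4 years: 1.0518 × 1.0485 × 1.065 × 1.015 ≈ 1.1921125260.
Dividing the nominal maturity value by the price-level factor gives the value in today's money.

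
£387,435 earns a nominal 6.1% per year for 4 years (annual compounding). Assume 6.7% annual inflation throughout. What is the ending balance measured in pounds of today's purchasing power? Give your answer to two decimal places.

£378,793.67

Nominal value at maturity: £387,435 × (1 + 6.1%)^4 ≈ £490,976.14.
Price-level factor over 4 years: (1 + 6.7%)^4 ≈ 1.2961572031.
Dividing the nominal maturity value by the price-level factor gives the value in today's money.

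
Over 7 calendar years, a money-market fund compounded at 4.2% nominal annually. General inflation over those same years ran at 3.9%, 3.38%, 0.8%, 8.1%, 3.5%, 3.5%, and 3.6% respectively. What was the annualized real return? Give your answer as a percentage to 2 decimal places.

Cumulative inflation factor: 1.039 × 1.0338 × 1.008 × 1.081 × 1.035 × 1.035 × 1.036 ≈ 1.29891.
Nominal growth factor: 1.33375. Real growth factor = 1.33375 / 1.29891 ≈ 1.02682.
Annualized: 1.02682^(1/7) − 1 ≈ 0.00379.

0.38%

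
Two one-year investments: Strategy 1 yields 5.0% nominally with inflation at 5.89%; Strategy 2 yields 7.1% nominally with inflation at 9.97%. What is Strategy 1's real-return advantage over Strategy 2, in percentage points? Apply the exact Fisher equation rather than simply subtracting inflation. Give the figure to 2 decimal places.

1.77

Strategy 1 real return: 1.050/1.0589 − 1 = -0.840%.
Strategy 2 real return: 1.071/1.0997 − 1 = -2.610%.
Difference: -0.840 − (-2.610) = 1.770 pp.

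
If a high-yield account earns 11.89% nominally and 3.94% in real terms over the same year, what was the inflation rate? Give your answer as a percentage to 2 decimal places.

From (1+r_nom) = (1+r_real)(1+π), we get 1+π = (1 + 11.89%)/(1 + 3.94%) = 1.1189/1.0394 ≈ 1.07649.
So π ≈ 7.6486%.

7.65%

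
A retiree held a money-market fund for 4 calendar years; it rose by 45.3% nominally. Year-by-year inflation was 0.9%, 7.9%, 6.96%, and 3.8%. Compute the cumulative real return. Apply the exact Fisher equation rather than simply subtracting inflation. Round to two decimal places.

20.21%

Cumulative inflation factor: 1.009 × 1.079 × 1.0696 × 1.038 ≈ 1.20874.
Nominal growth factor: 1.45300. Real growth factor = 1.45300 / 1.20874 ≈ 1.20208.
Total real return ≈ 20.2082%.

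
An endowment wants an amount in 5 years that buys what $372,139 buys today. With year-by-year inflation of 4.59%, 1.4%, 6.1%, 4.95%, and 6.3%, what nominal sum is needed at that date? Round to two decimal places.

$467,158.65

Cumulative price-level factor: 1.0459 × 1.014 × 1.061 × 1.0495 × 1.063 ≈ 1.2553337622.
The nominal amount required is $372,139 scaled up by that factor.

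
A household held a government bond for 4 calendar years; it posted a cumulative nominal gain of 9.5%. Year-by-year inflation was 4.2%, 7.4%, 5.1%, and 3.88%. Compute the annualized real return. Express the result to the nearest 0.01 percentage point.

-2.70%

Cumulative inflation factor: 1.042 × 1.074 × 1.051 × 1.0388 ≈ 1.22182.
Nominal growth factor: 1.09500. Real growth factor = 1.09500 / 1.22182 ≈ 0.89621.
Annualized: 0.89621^(1/4) − 1 ≈ -0.02702.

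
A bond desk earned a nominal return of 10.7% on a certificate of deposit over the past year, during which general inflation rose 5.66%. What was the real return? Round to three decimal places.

Real return via the Fisher equation: (1 + 10.7%)/(1 + 5.66%) − 1 = 1.107/1.0566 − 1 ≈ 0.04770.

4.770%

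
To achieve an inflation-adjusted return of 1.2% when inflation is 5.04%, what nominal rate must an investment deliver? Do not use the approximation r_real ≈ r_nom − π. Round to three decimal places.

By the Fisher equation, 1 + r_nom = (1 + 1.2%)(1 + 5.04%) = 1.012 × 1.0504 = 1.0630048.
So r_nom = 6.30048%.

6.300%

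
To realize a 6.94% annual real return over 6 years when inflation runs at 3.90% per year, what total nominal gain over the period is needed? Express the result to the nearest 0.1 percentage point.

88.2%

Required annual nominal rate: (1+6.94%)(1+3.90%) − 1 = 11.11066%.
Cumulative over 6 years: (1 + 0.1111066)^6 − 1 ≈ 0.88163.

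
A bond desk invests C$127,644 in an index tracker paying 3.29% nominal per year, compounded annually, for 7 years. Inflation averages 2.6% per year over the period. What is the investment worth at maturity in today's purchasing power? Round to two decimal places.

Nominal value at maturity: C$127,644 × (1 + 3.29%)^7 ≈ C$160,106.27.
Price-level factor over 7 years: (1 + 2.6%)^7 ≈ 1.1968274058.
The maturity value deflated by that factor is the answer in today's purchasing power.

C$133,775.57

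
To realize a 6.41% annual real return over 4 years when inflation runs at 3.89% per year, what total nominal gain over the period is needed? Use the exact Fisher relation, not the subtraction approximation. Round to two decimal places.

49.36%

Required annual nominal rate: (1+6.41%)(1+3.89%) − 1 = 10.549349%.
Cumulative over 4 years: (1 + 0.10549349)^4 − 1 ≈ 0.49357.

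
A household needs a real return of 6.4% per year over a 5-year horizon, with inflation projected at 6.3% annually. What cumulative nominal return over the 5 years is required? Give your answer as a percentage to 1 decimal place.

Required annual nominal rate: (1+6.4%)(1+6.3%) − 1 = 13.1032%.
Cumulative over 5 years: (1 + 0.131032)^5 − 1 ≈ 0.85086.

85.1%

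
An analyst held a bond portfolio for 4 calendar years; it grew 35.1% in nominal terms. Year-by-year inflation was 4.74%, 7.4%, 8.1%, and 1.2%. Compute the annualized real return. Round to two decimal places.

2.36%

Cumulative inflation factor: 1.0474 × 1.074 × 1.081 × 1.012 ≈ 1.23062.
Nominal growth factor: 1.35100. Real growth factor = 1.35100 / 1.23062 ≈ 1.09782.
Annualized: 1.09782^(1/4) − 1 ≈ 0.02361.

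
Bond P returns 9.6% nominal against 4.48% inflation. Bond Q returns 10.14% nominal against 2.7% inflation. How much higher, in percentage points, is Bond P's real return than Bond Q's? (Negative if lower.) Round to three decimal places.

-2.344

Bond P real return: 1.096/1.0448 − 1 = 4.9005%.
Bond Q real return: 1.1014/1.027 − 1 = 7.2444%.
Difference: 4.9005 − 7.2444 = -2.3439 pp.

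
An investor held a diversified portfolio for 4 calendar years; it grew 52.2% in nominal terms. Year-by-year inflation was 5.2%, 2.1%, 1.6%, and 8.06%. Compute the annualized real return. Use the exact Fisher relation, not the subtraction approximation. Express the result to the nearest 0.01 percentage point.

6.59%

Cumulative inflation factor: 1.052 × 1.021 × 1.016 × 1.0806 ≈ 1.17923.
Nominal growth factor: 1.52200. Real growth factor = 1.52200 / 1.17923 ≈ 1.29067.
Annualized: 1.29067^(1/4) − 1 ≈ 0.06587.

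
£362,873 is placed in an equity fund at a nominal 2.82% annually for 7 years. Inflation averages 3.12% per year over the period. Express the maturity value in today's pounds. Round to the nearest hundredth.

£355,547.41

Nominal value at maturity: £362,873 × (1 + 2.82%)^7 ≈ £440,857.11.
Price-level factor over 7 years: (1 + 3.12%)^7 ≈ 1.2399390293.
The maturity value deflated by that factor is the answer in today's purchasing power.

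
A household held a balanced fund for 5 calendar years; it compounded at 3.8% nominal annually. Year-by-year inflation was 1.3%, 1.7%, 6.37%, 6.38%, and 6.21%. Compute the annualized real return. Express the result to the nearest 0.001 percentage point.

Cumulative inflation factor: 1.013 × 1.017 × 1.0637 × 1.0638 × 1.0621 ≈ 1.23815.
Nominal growth factor: 1.20500. Real growth factor = 1.20500 / 1.23815 ≈ 0.97322.
Annualized: 0.97322^(1/5) − 1 ≈ -0.00541.

-0.541%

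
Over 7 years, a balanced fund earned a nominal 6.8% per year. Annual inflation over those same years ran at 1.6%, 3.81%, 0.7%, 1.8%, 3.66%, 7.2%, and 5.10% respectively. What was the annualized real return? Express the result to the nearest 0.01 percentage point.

3.30%

Cumulative inflation factor: 1.016 × 1.0381 × 1.007 × 1.018 × 1.0366 × 1.072 × 1.0510 ≈ 1.26275.
Nominal growth factor: 1.58489. Real growth factor = 1.58489 / 1.26275 ≈ 1.25510.
Annualized: 1.25510^(1/7) − 1 ≈ 0.03299.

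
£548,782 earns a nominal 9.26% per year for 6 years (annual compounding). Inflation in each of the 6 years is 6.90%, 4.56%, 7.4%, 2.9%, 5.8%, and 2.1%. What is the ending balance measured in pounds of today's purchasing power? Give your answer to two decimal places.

Nominal value at maturity: £548,782 × (1 + 9.26%)^6 ≈ £933,613.31.
Price-level factor over 6 years: 1.0690 × 1.0456 × 1.074 × 1.029 × 1.058 × 1.021 ≈ 1.3343640895.
The maturity value deflated by that factor is the answer in today's purchasing power.

£699,669.09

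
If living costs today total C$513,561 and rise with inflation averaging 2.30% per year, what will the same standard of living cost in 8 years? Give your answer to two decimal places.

C$616,023.25

Cumulative price-level factor: (1+2.30%)^8 ≈ 1.1995133055.
Multiplying C$513,561 by the price-level factor gives the future nominal sum.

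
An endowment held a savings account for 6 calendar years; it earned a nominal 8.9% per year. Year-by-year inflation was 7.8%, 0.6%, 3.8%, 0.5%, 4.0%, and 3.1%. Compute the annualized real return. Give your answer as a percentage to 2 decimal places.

5.45%

Cumulative inflation factor: 1.078 × 1.006 × 1.038 × 1.005 × 1.040 × 1.031 ≈ 1.21303.
Nominal growth factor: 1.66789. Real growth factor = 1.66789 / 1.21303 ≈ 1.37498.
Annualized: 1.37498^(1/6) − 1 ≈ 0.05451.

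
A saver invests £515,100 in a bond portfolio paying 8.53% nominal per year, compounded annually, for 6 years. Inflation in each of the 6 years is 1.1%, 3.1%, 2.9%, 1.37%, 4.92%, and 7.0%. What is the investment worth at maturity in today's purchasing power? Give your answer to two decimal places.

£689,626.06

Nominal value at maturity: £515,100 × (1 + 8.53%)^6 ≈ £841,764.04.
Price-level factor over 6 years: 1.011 × 1.031 × 1.029 × 1.0137 × 1.0492 × 1.070 ≈ 1.2206093763.
Dividing the nominal maturity value by the price-level factor gives the value in today's money.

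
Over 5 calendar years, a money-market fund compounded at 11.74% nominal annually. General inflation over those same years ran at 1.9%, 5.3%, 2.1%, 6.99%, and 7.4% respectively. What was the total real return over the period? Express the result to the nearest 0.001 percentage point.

Cumulative inflation factor: 1.019 × 1.053 × 1.021 × 1.0699 × 1.074 ≈ 1.25886.
Nominal growth factor: 1.74198. Real growth factor = 1.74198 / 1.25886 ≈ 1.38378.
Total real return ≈ 38.3782%.

38.378%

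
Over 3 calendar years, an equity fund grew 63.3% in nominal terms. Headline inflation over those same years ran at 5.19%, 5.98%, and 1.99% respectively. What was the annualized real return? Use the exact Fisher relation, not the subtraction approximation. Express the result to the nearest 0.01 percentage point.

Cumulative inflation factor: 1.0519 × 1.0598 × 1.0199 ≈ 1.13699.
Nominal growth factor: 1.63300. Real growth factor = 1.63300 / 1.13699 ≈ 1.43625.
Annualized: 1.43625^(1/3) − 1 ≈ 0.12826.

12.83%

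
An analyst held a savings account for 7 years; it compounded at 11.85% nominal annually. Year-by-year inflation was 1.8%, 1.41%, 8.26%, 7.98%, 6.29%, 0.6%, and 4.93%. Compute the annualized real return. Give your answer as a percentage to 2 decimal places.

7.11%

Cumulative inflation factor: 1.018 × 1.0141 × 1.0826 × 1.0798 × 1.0629 × 1.006 × 1.0493 ≈ 1.35404.
Nominal growth factor: 2.19004. Real growth factor = 2.19004 / 1.35404 ≈ 1.61742.
Annualized: 1.61742^(1/7) − 1 ≈ 0.07110.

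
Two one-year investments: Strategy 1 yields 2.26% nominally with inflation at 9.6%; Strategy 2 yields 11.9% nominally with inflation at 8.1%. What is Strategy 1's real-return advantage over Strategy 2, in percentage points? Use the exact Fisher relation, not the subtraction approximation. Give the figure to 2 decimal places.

Strategy 1 real return: 1.0226/1.096 − 1 = -6.697%.
Strategy 2 real return: 1.119/1.081 − 1 = 3.515%.
Difference: -6.697 − 3.515 = -10.212 pp.

-10.21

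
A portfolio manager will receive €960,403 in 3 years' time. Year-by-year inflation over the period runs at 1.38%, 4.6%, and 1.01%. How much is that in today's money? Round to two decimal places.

Price-level factor over 3 years: 1.0138 × 1.046 × 1.0101 ≈ 1.0711451915.
Purchasing power today: €960,403 divided by that factor.

€896,613.28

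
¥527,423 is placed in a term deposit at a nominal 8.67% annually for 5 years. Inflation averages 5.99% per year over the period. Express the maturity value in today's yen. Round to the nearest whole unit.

Nominal value at maturity: ¥527,423 × (1 + 8.67%)^5 ≈ ¥799,296.
Price-level factor over 5 years: (1 + 5.99%)^5 ≈ 1.3375944582.
Dividing the nominal maturity value by the price-level factor gives the value in today's money.

¥597,562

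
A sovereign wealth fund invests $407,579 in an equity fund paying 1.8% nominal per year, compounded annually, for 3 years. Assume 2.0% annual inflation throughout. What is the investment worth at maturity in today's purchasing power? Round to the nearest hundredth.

$405,186.17

Nominal value at maturity: $407,579 × (1 + 1.8%)^3 ≈ $429,986.81.
Price-level factor over 3 years: (1 + 2.0%)^3 = 1.061208.
The maturity value deflated by that factor is the answer in today's purchasing power.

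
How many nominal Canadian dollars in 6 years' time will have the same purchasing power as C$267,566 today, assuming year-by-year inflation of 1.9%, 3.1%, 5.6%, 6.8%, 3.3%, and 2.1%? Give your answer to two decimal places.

C$334,368.23

Cumulative price-level factor: 1.019 × 1.031 × 1.056 × 1.068 × 1.033 × 1.021 ≈ 1.2496663734.
Multiplying C$267,566 by the price-level factor gives the future nominal sum.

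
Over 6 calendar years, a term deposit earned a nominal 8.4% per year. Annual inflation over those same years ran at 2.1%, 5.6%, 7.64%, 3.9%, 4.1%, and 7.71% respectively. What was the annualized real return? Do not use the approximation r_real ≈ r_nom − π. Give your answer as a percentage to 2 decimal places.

Cumulative inflation factor: 1.021 × 1.056 × 1.0764 × 1.039 × 1.041 × 1.0771 ≈ 1.35203.
Nominal growth factor: 1.62247. Real growth factor = 1.62247 / 1.35203 ≈ 1.20002.
Annualized: 1.20002^(1/6) − 1 ≈ 0.03086.

3.09%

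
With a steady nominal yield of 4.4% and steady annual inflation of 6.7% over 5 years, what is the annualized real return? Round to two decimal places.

With constant rates the annual real return is the same each year: (1+4.4%)/(1+6.7%) − 1 = -0.02156.

-2.16%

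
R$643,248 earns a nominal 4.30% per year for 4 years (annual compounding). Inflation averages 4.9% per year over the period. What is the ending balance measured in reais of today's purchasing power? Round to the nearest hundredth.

R$628,656.96

Nominal value at maturity: R$643,248 × (1 + 4.30%)^4 ≈ R$761,229.62.
Price-level factor over 4 years: (1 + 4.9%)^4 ≈ 1.2108823608.
The maturity value deflated by that factor is the answer in today's purchasing power.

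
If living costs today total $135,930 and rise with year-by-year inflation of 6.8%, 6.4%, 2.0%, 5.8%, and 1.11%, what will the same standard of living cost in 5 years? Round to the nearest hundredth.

Cumulative price-level factor: 1.068 × 1.064 × 1.020 × 1.058 × 1.0111 ≈ 1.2399176167.
Multiplying $135,930 by the price-level factor gives the future nominal sum.

$168,542.00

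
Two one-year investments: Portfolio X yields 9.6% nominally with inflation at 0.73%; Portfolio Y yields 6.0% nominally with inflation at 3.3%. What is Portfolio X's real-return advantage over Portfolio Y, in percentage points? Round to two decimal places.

6.19

Portfolio X real return: 1.096/1.0073 − 1 = 8.806%.
Portfolio Y real return: 1.060/1.033 − 1 = 2.614%.
Difference: 8.806 − 2.614 = 6.192 pp.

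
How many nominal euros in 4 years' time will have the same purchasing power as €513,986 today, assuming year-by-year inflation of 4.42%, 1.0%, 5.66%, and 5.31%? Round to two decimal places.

Cumulative price-level factor: 1.0442 × 1.010 × 1.0566 × 1.0531 ≈ 1.1735059117.
The nominal amount required is €513,986 scaled up by that factor.

€603,165.61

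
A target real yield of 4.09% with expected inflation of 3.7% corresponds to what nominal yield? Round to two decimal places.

7.94%

By the Fisher equation, 1 + r_nom = (1 + 4.09%)(1 + 3.7%) = 1.0409 × 1.037 = 1.0794133.
So r_nom = 7.94133%.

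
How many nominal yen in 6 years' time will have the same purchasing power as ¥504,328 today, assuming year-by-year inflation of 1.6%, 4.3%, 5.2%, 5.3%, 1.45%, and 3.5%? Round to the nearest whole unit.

¥621,624

Cumulative price-level factor: 1.016 × 1.043 × 1.052 × 1.053 × 1.0145 × 1.035 ≈ 1.2325783312.
The nominal amount required is ¥504,328 scaled up by that factor.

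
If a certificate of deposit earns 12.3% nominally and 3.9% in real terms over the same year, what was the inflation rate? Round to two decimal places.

From (1+r_nom) = (1+r_real)(1+π), we get 1+π = (1 + 12.3%)/(1 + 3.9%) = 1.123/1.039 ≈ 1.08085.
So π ≈ 8.0847%.

8.08%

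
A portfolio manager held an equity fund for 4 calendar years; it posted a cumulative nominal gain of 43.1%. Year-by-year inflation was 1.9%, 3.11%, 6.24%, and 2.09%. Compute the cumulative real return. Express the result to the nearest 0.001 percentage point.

Cumulative inflation factor: 1.019 × 1.0311 × 1.0624 × 1.0209 ≈ 1.13958.
Nominal growth factor: 1.43100. Real growth factor = 1.43100 / 1.13958 ≈ 1.25572.
Total real return ≈ 25.5722%.

25.572%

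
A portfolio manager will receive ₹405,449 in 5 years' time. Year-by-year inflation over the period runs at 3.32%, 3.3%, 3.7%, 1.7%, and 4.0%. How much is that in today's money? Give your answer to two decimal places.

Price-level factor over 5 years: 1.0332 × 1.033 × 1.037 × 1.017 × 1.040 ≈ 1.1706249270.
Purchasing power today: ₹405,449 divided by that factor.

₹346,352.61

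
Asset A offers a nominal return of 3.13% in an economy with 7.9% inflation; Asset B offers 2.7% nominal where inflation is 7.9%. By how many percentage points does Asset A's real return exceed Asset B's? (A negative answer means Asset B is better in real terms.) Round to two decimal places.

0.40

Asset A real return: 1.0313/1.079 − 1 = -4.421%.
Asset B real return: 1.027/1.079 − 1 = -4.819%.
Difference: -4.421 − (-4.819) = 0.398 pp.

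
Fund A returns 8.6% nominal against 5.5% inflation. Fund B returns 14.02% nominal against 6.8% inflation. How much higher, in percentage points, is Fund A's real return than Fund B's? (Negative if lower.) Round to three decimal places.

Fund A real return: 1.086/1.055 − 1 = 2.9384%.
Fund B real return: 1.1402/1.068 − 1 = 6.7603%.
Difference: 2.9384 − 6.7603 = -3.8219 pp.

-3.822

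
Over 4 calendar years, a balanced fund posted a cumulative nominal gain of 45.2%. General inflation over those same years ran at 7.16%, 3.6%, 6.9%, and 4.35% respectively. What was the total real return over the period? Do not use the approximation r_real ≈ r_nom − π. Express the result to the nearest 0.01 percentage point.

17.25%

Cumulative inflation factor: 1.0716 × 1.036 × 1.069 × 1.0435 ≈ 1.23840.
Nominal growth factor: 1.45200. Real growth factor = 1.45200 / 1.23840 ≈ 1.17248.
Total real return ≈ 17.2476%.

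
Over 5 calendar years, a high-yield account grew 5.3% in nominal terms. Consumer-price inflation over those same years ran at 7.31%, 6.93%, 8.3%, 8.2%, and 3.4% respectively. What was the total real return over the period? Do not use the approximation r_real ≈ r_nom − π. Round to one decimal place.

Cumulative inflation factor: 1.0731 × 1.0693 × 1.083 × 1.082 × 1.034 ≈ 1.39032.
Nominal growth factor: 1.05300. Real growth factor = 1.05300 / 1.39032 ≈ 0.75738.
Total real return ≈ -24.2623%.

-24.3%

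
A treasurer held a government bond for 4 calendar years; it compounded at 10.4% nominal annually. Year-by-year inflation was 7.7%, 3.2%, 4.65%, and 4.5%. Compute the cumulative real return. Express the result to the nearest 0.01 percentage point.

22.22%

Cumulative inflation factor: 1.077 × 1.032 × 1.0465 × 1.045 ≈ 1.21549.
Nominal growth factor: 1.48551. Real growth factor = 1.48551 / 1.21549 ≈ 1.22215.
Total real return ≈ 22.2152%.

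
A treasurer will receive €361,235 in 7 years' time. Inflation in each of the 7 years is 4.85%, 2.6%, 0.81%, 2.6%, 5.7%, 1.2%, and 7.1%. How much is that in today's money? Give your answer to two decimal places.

€283,385.80

Price-level factor over 7 years: 1.0485 × 1.026 × 1.0081 × 1.026 × 1.057 × 1.012 × 1.071 ≈ 1.2747110241.
Purchasing power today: €361,235 divided by that factor.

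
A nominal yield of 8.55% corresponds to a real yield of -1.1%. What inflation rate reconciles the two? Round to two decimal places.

From (1+r_nom) = (1+r_real)(1+π), we get 1+π = (1 + 8.55%)/(1 − 1.1%) = 1.0855/0.989 ≈ 1.09757.
So π ≈ 9.7573%.

9.76%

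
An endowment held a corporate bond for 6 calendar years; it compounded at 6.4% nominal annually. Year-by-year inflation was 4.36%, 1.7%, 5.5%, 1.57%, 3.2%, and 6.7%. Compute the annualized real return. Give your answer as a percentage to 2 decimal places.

2.48%

Cumulative inflation factor: 1.0436 × 1.017 × 1.055 × 1.0157 × 1.032 × 1.067 ≈ 1.25233.
Nominal growth factor: 1.45094. Real growth factor = 1.45094 / 1.25233 ≈ 1.15860.
Annualized: 1.15860^(1/6) − 1 ≈ 0.02484.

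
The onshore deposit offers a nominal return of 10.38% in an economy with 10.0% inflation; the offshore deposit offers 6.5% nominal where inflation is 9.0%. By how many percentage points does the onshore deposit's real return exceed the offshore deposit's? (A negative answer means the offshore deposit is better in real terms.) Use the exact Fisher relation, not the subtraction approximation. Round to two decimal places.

The onshore deposit real return: 1.1038/1.100 − 1 = 0.345%.
The offshore deposit real return: 1.065/1.090 − 1 = -2.294%.
Difference: 0.345 − (-2.294) = 2.639 pp.

2.64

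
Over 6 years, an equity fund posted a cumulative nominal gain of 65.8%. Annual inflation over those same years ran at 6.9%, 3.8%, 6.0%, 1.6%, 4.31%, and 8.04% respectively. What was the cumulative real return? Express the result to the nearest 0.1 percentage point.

Cumulative inflation factor: 1.069 × 1.038 × 1.060 × 1.016 × 1.0431 × 1.0804 ≈ 1.34674.
Nominal growth factor: 1.65800. Real growth factor = 1.65800 / 1.34674 ≈ 1.23112.
Total real return ≈ 23.1117%.

23.1%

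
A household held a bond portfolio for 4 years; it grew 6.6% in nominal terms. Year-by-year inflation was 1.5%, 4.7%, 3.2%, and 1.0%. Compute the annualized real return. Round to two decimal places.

-0.95%

Cumulative inflation factor: 1.015 × 1.047 × 1.032 × 1.010 ≈ 1.10768.
Nominal growth factor: 1.06600. Real growth factor = 1.06600 / 1.10768 ≈ 0.96237.
Annualized: 0.96237^(1/4) − 1 ≈ -0.00954.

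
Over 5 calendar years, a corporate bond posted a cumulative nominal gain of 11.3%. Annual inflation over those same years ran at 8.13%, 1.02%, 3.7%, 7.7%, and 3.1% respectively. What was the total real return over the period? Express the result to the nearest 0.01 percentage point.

Cumulative inflation factor: 1.0813 × 1.0102 × 1.037 × 1.077 × 1.031 ≈ 1.25779.
Nominal growth factor: 1.11300. Real growth factor = 1.11300 / 1.25779 ≈ 0.88489.
Total real return ≈ -11.5112%.

-11.51%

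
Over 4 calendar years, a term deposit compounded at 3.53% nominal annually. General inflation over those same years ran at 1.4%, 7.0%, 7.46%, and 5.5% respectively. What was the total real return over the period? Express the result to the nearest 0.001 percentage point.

-6.601%

Cumulative inflation factor: 1.014 × 1.070 × 1.0746 × 1.055 ≈ 1.23005.
Nominal growth factor: 1.14885. Real growth factor = 1.14885 / 1.23005 ≈ 0.93399.
Total real return ≈ -6.6007%.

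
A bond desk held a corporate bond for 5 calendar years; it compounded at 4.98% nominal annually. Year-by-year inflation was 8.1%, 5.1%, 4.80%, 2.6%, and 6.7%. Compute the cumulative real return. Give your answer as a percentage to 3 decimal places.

Cumulative inflation factor: 1.081 × 1.051 × 1.0480 × 1.026 × 1.067 ≈ 1.30347.
Nominal growth factor: 1.27507. Real growth factor = 1.27507 / 1.30347 ≈ 0.97821.
Total real return ≈ -2.1792%.

-2.179%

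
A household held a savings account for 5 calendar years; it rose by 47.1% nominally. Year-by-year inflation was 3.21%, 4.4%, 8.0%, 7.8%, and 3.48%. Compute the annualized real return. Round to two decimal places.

2.53%

Cumulative inflation factor: 1.0321 × 1.044 × 1.080 × 1.078 × 1.0348 ≈ 1.29814.
Nominal growth factor: 1.47100. Real growth factor = 1.47100 / 1.29814 ≈ 1.13316.
Annualized: 1.13316^(1/5) − 1 ≈ 0.02532.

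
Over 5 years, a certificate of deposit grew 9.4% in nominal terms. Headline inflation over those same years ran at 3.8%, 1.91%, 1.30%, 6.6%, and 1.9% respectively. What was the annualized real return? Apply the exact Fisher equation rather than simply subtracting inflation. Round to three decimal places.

Cumulative inflation factor: 1.038 × 1.0191 × 1.0130 × 1.066 × 1.019 ≈ 1.16401.
Nominal growth factor: 1.09400. Real growth factor = 1.09400 / 1.16401 ≈ 0.93986.
Annualized: 0.93986^(1/5) − 1 ≈ -0.01233.

-1.233%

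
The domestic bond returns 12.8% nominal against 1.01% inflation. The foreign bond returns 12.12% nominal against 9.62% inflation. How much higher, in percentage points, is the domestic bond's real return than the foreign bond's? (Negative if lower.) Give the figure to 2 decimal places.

The domestic bond real return: 1.128/1.0101 − 1 = 11.672%.
The foreign bond real return: 1.1212/1.0962 − 1 = 2.281%.
Difference: 11.672 − 2.281 = 9.391 pp.

9.39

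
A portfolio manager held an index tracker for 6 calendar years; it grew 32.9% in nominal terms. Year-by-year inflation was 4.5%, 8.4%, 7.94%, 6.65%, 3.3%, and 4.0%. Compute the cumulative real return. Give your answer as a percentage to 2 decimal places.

Cumulative inflation factor: 1.045 × 1.084 × 1.0794 × 1.0665 × 1.033 × 1.040 ≈ 1.40095.
Nominal growth factor: 1.32900. Real growth factor = 1.32900 / 1.40095 ≈ 0.94864.
Total real return ≈ -5.1358%.

-5.14%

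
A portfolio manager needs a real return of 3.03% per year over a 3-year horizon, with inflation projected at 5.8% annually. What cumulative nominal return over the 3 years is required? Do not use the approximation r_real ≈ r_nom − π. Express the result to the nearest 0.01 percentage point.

Required annual nominal rate: (1+3.03%)(1+5.8%) − 1 = 9.00574%.
Cumulative over 3 years: (1 + 0.0900574)^3 − 1 ≈ 0.29523.

29.52%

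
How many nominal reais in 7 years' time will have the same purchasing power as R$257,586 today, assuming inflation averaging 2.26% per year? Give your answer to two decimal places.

Cumulative price-level factor: (1+2.26%)^7 ≈ 1.1693392266.
The nominal amount required is R$257,586 scaled up by that factor.

R$301,205.41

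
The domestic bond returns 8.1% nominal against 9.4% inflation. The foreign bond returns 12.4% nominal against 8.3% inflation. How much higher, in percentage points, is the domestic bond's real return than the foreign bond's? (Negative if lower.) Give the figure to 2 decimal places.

The domestic bond real return: 1.081/1.094 − 1 = -1.188%.
The foreign bond real return: 1.124/1.083 − 1 = 3.786%.
Difference: -1.188 − 3.786 = -4.974 pp.

-4.97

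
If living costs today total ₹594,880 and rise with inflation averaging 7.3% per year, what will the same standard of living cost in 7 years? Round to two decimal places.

Cumulative price-level factor: (1+7.3%)^7 ≈ 1.6375631383.
The nominal amount required is ₹594,880 scaled up by that factor.

₹974,153.56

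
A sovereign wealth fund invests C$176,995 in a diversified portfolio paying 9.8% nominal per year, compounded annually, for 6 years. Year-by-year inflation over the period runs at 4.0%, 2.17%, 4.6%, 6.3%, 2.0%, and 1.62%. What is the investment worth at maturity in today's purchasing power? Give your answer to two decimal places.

C$253,264.31

Nominal value at maturity: C$176,995 × (1 + 9.8%)^6 ≈ C$310,152.32.
Price-level factor over 6 years: 1.040 × 1.0217 × 1.046 × 1.063 × 1.020 × 1.0162 ≈ 1.2246191433.
The maturity value deflated by that factor is the answer in today's purchasing power.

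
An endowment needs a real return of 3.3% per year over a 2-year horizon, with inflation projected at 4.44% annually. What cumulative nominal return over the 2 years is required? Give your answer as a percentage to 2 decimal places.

16.40%

Required annual nominal rate: (1+3.3%)(1+4.44%) − 1 = 7.88652%.
Cumulative over 2 years: (1 + 0.0788652)^2 − 1 ≈ 0.16395.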